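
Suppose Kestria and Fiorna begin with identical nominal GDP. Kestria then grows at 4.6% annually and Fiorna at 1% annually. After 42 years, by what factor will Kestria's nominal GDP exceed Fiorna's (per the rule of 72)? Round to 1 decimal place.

about 4.3 times

Only the 3.6-point difference matters.
72/3.6 ≈ 20.00 years per doubling of the ratio; 42 years gives 2.10 doublings, so ≈ 4.3×.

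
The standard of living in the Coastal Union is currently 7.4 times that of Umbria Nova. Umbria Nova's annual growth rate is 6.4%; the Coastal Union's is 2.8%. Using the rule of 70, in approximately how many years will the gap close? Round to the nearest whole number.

around 56 years

The growth-rate gap is 6.4% − 2.8% = 3.6 percentage points.
So the ratio between them halves every 70/3.6 ≈ 19.44 years.
A 7.4 times gap takes log₂(7.4) ≈ 2.89 halvings to close: 2.89 × 19.44 ≈ 56 years.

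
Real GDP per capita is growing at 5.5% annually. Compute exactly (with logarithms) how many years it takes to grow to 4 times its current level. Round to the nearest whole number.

26 years

t = ln(4) / ln(1 + 0.055) = 1.3863 / 0.053541 ≈ 25.89.
≈ 26 years.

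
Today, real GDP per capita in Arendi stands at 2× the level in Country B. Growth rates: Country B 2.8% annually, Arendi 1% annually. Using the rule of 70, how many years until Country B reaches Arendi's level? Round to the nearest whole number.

Country B gains on Arendi at 2.8% − 1% = 1.8 points a year.
At that relative rate the gap halves every 70/1.8 ≈ 38.89 years.
A 2× gap closes after 1 halving: 1 × 38.89 ≈ 39 years.

roughly 39 years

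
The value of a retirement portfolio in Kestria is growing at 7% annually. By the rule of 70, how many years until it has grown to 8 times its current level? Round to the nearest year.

Doubling time ≈ 70/7 = 10.00 years.
Getting to 8× needs 3 doublings: 3 × 10.00 ≈ 30 years.

approximately 30 years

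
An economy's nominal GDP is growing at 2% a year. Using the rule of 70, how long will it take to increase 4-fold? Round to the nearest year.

Doubling time ≈ 70/2 = 35.00 years.
4 = 2^2, so 2 doublings → 70 years.

≈ 70 years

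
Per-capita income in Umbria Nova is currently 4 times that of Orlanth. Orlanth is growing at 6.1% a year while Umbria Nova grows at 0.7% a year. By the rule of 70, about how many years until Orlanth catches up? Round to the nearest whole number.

26 years

The growth-rate gap is 6.1% − 0.7% = 5.4 percentage points.
So the ratio between them halves every 70/5.4 ≈ 12.96 years.
A 4 times gap closes after 2 halvings: 2 × 12.96 ≈ 26 years.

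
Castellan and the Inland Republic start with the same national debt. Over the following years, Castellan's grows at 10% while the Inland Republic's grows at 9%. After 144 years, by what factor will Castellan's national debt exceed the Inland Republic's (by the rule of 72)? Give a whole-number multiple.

Only the 1-point difference matters.
72/1 ≈ 72.00 years per doubling of the ratio; 144 years gives 2.00 doublings, so ≈ 4×.

≈ 4 times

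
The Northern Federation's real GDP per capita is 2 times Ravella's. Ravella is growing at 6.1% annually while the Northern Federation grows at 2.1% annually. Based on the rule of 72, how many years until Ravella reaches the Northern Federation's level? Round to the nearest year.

approximately 18 years

The growth-rate gap is 6.1% − 2.1% = 4 percentage points.
So the ratio between them halves every 72/4 ≈ 18.00 years.
A 2 times gap closes after 1 halving: 1 × 18.00 ≈ 18 years.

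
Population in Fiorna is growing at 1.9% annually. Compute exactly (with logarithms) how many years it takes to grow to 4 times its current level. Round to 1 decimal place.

73.7 years

t = ln(4) / ln(1 + 0.019) = 1.3863 / 0.018822 ≈ 73.65.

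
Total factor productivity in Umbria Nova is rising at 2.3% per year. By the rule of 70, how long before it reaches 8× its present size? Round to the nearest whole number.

around 91 years

Doubling time ≈ 70/2.3 = 30.43 years.
Getting to 8× needs 3 doublings: 3 × 30.43 ≈ 91 years.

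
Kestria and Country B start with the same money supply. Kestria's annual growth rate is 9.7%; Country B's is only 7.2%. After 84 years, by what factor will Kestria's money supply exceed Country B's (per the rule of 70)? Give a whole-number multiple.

Rate gap = 9.7% − 7.2% = 2.5 points.
The ratio doubles every 70/2.5 ≈ 28.00 years.
84/28.00 ≈ 3.00 doublings → ratio ≈ 2^3.00 ≈ 8.

approximately 8 times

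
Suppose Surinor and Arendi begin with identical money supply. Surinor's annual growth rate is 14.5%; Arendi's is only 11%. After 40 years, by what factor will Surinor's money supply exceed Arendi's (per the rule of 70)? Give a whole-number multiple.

Rate gap = 14.5% − 11% = 3.5 points.
The ratio doubles every 70/3.5 ≈ 20.00 years.
40/20.00 ≈ 2.00 doublings → ratio ≈ 2^2.00 ≈ 4.

approximately 4 times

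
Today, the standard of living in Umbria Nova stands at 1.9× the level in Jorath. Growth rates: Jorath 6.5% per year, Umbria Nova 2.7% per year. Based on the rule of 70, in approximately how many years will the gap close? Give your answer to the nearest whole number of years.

about 17 years

The growth-rate gap is 6.5% − 2.7% = 3.8 percentage points.
So the ratio between them halves every 70/3.8 ≈ 18.42 years.
A 1.9× gap takes log₂(1.9) ≈ 0.93 halvings to close: 0.93 × 18.42 ≈ 17 years.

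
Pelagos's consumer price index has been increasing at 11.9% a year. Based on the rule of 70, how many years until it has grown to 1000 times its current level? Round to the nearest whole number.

roughly 59 years

One doubling takes 70/11.9 = 5.88 years.
Reaching 1000× takes log₂(1000) ≈ 9.97 doublings.
9.97 × 5.88 ≈ 59 years.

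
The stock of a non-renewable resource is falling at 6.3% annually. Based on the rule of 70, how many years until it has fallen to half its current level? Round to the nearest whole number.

Halving time ≈ 70 / 6.3 = 11.11 → 11 years.

roughly 11 years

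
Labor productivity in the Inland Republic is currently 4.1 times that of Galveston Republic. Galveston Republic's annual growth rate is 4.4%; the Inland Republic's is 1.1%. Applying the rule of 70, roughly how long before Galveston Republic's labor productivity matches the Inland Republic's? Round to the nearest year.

43 years

The growth-rate gap is 4.4% − 1.1% = 3.3 percentage points.
So the ratio between them halves every 70/3.3 ≈ 21.21 years.
A 4.1 times gap takes log₂(4.1) ≈ 2.04 halvings to close: 2.04 × 21.21 ≈ 43 years.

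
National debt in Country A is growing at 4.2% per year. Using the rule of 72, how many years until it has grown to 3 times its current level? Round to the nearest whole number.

Doubling time ≈ 72/4.2 = 17.14 years.
Reaching 3× takes log₂(3) ≈ 1.58 doublings.
1.58 × 17.14 ≈ 27 years.

around 27 years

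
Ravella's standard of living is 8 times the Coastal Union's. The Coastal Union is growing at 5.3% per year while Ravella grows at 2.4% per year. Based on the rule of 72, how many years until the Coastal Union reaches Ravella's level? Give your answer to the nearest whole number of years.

What matters is the difference: 2.9 pp.
Rule of 72 on the gap: the ratio halves every 72/2.9 ≈ 24.83 years.
An 8 times gap closes after 3 halvings: 3 × 24.83 ≈ 74 years.

about 74 years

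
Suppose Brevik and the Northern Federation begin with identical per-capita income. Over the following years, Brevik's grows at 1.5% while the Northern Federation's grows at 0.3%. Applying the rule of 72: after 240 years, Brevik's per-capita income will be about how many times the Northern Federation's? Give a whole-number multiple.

Rate gap = 1.5% − 0.3% = 1.2 points.
The ratio doubles every 72/1.2 ≈ 60.00 years.
240/60.00 ≈ 4.00 doublings → ratio ≈ 2^4.00 ≈ 16.

roughly 16 times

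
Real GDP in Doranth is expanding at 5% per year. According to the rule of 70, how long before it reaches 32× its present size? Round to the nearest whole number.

around 70 years

Doubling time ≈ 70/5 = 14.00 years.
32 = 2^5, so 5 doublings → 70 years.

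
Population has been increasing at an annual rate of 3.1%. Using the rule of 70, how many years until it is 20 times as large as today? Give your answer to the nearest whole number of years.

approximately 98 years

One doubling takes 70/3.1 = 22.58 years.
20× is log₂ 20 ≈ 4.32 doublings, so ≈ 4.32 × 22.58 = 98 years.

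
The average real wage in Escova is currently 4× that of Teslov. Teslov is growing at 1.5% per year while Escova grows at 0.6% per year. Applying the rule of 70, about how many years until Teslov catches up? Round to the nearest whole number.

about 156 years

Teslov gains on Escova at 1.5% − 0.6% = 0.9 points a year.
At that relative rate the gap halves every 70/0.9 ≈ 77.78 years.
A 4× gap closes after 2 halvings: 2 × 77.78 ≈ 156 years.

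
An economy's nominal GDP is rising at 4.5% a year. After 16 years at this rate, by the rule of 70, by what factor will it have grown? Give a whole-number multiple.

At 4.5% one doubling takes ≈ 15.56 years; 16 years is 1 of them, so ×2.

around 2 times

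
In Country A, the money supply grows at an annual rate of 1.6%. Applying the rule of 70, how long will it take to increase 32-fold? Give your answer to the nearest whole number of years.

roughly 219 years

At 1.6% it doubles every 70/1.6 ≈ 43.75 years.
32 = 2^5, so 5 doublings → 219 years.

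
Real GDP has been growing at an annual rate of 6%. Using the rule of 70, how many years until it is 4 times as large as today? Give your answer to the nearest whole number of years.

approximately 23 years

Doubling time ≈ 70/6 = 11.67 years.
Getting to 4× needs 2 doublings: 2 × 11.67 ≈ 23 years.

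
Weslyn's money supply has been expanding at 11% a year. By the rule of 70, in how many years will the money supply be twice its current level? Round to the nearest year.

roughly 6 years

70/11 ≈ 6.36, so it doubles roughly every 6 years.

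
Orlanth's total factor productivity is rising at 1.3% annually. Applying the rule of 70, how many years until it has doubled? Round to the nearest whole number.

about 54 years

At 1.3%, doubling takes about 70/1.3 = 53.85 years.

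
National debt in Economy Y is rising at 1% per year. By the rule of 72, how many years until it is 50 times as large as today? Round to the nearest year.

406 years

Doubling time ≈ 72/1 = 72.00 years.
Reaching 50× takes log₂(50) ≈ 5.64 doublings.
5.64 × 72.00 ≈ 406 years.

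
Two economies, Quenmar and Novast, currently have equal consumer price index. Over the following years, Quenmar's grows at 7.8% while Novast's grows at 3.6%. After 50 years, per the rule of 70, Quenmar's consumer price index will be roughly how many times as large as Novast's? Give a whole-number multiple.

Only the 4.2-point difference matters.
70/4.2 ≈ 16.67 years per doubling of the ratio; 50 years gives 3.00 doublings, so ≈ 8×.

approximately 8 times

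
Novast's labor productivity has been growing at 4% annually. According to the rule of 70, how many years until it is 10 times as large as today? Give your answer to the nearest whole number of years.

about 58 years

Doubling time ≈ 70/4 = 17.50 years.
Reaching 10× takes log₂(10) ≈ 3.32 doublings.
3.32 × 17.50 ≈ 58 years.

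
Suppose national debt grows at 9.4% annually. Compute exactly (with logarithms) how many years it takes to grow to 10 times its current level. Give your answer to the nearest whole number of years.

t = ln(10) / ln(1 + 0.094) = 2.3026 / 0.089841 ≈ 25.63.
≈ 26 years.

26 years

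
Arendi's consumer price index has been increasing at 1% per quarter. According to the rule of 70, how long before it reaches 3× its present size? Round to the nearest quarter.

Doubling time ≈ 70/1 = 70.00 quarters.
3× is log₂ 3 ≈ 1.58 doublings, so ≈ 1.58 × 70.00 = 111 quarters.

111 quarters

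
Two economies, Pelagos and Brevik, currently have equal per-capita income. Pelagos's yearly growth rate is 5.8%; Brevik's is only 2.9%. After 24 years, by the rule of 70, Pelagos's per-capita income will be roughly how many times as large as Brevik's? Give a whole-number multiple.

Rate gap = 5.8% − 2.9% = 2.9 points.
The ratio doubles every 70/2.9 ≈ 24.14 years.
24/24.14 ≈ 0.99 doublings → ratio ≈ 2^0.99 ≈ 2.

≈ 2 times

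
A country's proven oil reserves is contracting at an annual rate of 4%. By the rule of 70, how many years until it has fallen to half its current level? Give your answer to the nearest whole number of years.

18 years

Halving time ≈ 70 / 4 = 17.50 → 18 years.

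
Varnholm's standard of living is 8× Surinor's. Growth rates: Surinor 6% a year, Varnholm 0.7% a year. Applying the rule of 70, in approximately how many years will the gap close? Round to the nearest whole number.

Surinor gains on Varnholm at 6% − 0.7% = 5.3 points a year.
At that relative rate the gap halves every 70/5.3 ≈ 13.21 years.
An 8× gap closes after 3 halvings: 3 × 13.21 ≈ 40 years.

around 40 years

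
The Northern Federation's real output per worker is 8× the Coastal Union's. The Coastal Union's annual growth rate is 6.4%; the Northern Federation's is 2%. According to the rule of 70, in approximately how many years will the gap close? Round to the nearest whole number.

around 48 years

the Coastal Union gains on the Northern Federation at 6.4% − 2% = 4.4 points a year.
At that relative rate the gap halves every 70/4.4 ≈ 15.91 years.
An 8× gap closes after 3 halvings: 3 × 15.91 ≈ 48 years.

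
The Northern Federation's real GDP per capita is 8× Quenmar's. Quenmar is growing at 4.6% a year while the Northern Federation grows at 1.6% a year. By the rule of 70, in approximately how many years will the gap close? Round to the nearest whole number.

The growth-rate gap is 4.6% − 1.6% = 3 percentage points.
So the ratio between them halves every 70/3 ≈ 23.33 years.
An 8× gap closes after 3 halvings: 3 × 23.33 ≈ 70 years.

≈ 70 years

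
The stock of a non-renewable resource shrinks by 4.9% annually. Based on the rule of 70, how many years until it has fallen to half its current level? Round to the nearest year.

roughly 14 years

Halving time ≈ 70 / 4.9 = 14.29 → 14 years.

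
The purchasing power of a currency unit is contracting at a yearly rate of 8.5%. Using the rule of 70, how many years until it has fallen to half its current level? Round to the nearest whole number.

8 years

The rule works in reverse for decay: 70/8.5 ≈ 8.24 years to halve.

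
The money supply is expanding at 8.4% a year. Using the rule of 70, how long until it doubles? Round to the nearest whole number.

approximately 8 years

70/8.4 ≈ 8.33, so it doubles roughly every 8 years.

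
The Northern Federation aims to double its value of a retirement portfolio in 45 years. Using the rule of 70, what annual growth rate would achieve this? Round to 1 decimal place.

70 / 45 ≈ 1.56, so about 1.6% annually.

roughly 1.6%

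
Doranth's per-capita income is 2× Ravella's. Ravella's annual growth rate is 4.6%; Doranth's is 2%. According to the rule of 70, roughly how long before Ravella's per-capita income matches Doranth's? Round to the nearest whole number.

roughly 27 years

The growth-rate gap is 4.6% − 2% = 2.6 percentage points.
So the ratio between them halves every 70/2.6 ≈ 26.92 years.
A 2× gap closes after 1 halving: 1 × 26.92 ≈ 27 years.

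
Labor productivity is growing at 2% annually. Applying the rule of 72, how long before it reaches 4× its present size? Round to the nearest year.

At 2% it doubles every 72/2 ≈ 36.00 years.
4× is 2 doublings, so 2 × 36.00 ≈ 72 years.

≈ 72 years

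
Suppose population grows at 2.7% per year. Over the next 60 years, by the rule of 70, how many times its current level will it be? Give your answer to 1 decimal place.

Doubling time ≈ 70/2.7 = 25.93 years.
60 years / 25.93 ≈ 2.31 doublings → factor 2^2.31 ≈ 5.0.

approximately 5.0 times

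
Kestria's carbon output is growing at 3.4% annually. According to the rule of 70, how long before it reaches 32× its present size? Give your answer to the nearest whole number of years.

roughly 103 years

One doubling takes 70/3.4 = 20.59 years.
32× is 5 doublings, so 5 × 20.59 ≈ 103 years.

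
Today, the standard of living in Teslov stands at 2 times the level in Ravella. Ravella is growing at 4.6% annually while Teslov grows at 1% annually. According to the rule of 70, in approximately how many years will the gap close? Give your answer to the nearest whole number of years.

What matters is the difference: 3.6 pp.
Rule of 70 on the gap: the ratio halves every 70/3.6 ≈ 19.44 years.
A 2 times gap closes after 1 halving: 1 × 19.44 ≈ 19 years.

19 years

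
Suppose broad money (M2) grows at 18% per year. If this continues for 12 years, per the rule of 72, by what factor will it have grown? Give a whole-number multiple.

around 8 times

At 18% one doubling takes ≈ 4.00 years; 12 years is 3 of them, so ×8.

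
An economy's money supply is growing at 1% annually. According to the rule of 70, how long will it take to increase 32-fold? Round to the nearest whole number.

Doubling time ≈ 70/1 = 70.00 years.
32× is 5 doublings, so 5 × 70.00 ≈ 350 years.

≈ 350 years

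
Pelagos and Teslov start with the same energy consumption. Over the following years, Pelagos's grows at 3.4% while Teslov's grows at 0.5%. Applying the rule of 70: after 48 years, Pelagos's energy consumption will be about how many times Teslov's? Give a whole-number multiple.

4 times

Only the 2.9-point difference matters.
70/2.9 ≈ 24.14 years per doubling of the ratio; 48 years gives 1.99 doublings, so ≈ 4×.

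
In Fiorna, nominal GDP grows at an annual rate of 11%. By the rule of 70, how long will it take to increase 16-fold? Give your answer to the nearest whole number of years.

Doubling time ≈ 70/11 = 6.36 years.
Getting to 16× needs 4 doublings: 4 × 6.36 ≈ 25 years.

around 25 years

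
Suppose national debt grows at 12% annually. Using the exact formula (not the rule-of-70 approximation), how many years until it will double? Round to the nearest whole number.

6 years

t = ln(2) / ln(1 + 0.12) = 0.6931 / 0.113329 ≈ 6.12.
≈ 6 years.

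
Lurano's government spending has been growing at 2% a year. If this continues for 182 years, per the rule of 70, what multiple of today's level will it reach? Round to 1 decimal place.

Doubles every ≈ 35.00 years (70/2).
182 years is 5.20 doublings; 2^5.20 ≈ 36.8×.

around 36.8 times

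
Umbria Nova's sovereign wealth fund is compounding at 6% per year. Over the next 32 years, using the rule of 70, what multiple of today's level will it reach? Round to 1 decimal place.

Doubling time ≈ 70/6 = 11.67 years.
32 years / 11.67 ≈ 2.74 doublings → factor 2^2.74 ≈ 6.7.

6.7 times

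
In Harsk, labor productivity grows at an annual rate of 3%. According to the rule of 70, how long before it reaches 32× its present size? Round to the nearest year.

about 117 years

At 3% it doubles every 70/3 ≈ 23.33 years.
Getting to 32× needs 5 doublings: 5 × 23.33 ≈ 117 years.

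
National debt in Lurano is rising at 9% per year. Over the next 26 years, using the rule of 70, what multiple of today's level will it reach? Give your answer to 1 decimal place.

approximately 10.1 times

Doubling time ≈ 70/9 = 7.78 years.
26 years / 7.78 ≈ 3.34 doublings → factor 2^3.34 ≈ 10.1.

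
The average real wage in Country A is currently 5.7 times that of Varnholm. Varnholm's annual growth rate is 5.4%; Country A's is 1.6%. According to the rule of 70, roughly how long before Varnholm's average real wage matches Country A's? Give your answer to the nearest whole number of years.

Varnholm gains on Country A at 5.4% − 1.6% = 3.8 points a year.
At that relative rate the gap halves every 70/3.8 ≈ 18.42 years.
A 5.7 times gap takes log₂(5.7) ≈ 2.51 halvings to close: 2.51 × 18.42 ≈ 46 years.

≈ 46 years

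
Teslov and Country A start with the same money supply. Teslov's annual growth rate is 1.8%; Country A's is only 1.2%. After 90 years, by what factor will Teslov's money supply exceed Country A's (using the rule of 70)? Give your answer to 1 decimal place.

approximately 1.7 times

Only the 0.6-point difference matters.
70/0.6 ≈ 116.67 years per doubling of the ratio; 90 years gives 0.77 doublings, so ≈ 1.7×.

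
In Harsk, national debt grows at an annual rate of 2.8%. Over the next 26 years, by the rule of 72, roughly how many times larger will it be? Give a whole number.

At 2.8% one doubling takes ≈ 25.71 years; 26 years is 1 of them, so ×2.

around 2 times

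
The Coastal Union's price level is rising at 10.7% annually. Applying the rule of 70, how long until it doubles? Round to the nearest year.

Doubling time ≈ 70 / 10.7 = 6.54 years.

≈ 7 years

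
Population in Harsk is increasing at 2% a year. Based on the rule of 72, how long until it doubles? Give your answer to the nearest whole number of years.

about 36 years

Doubling time ≈ 72 / 2 = 36.00 years.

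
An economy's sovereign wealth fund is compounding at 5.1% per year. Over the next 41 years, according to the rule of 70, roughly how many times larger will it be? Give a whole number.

At 5.1% one doubling takes ≈ 13.73 years; 41 years is 3 of them, so ×8.

≈ 8 times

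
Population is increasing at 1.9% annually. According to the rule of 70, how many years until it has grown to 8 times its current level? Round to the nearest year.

about 111 years

At 1.9% it doubles every 70/1.9 ≈ 36.84 years.
8 = 2^3, so 3 doublings → 111 years.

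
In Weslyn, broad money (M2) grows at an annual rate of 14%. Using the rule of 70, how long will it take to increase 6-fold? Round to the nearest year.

about 13 years

One doubling takes 70/14 = 5.00 years.
Reaching 6× takes log₂(6) ≈ 2.58 doublings.
2.58 × 5.00 ≈ 13 years.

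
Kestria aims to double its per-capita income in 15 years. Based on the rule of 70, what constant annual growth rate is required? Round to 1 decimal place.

70 / 15 ≈ 4.67, so about 4.7% a year.

approximately 4.7%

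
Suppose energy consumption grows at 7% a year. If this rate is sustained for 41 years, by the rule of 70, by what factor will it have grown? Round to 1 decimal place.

approximately 17.1 times

Doubles every ≈ 10.00 years (70/7).
41 years is 4.10 doublings; 2^4.10 ≈ 17.1×.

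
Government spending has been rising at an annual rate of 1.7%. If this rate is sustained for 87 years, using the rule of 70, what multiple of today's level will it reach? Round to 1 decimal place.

Doubling time ≈ 70/1.7 = 41.18 years.
87 years / 41.18 ≈ 2.11 doublings → factor 2^2.11 ≈ 4.3.

roughly 4.3 times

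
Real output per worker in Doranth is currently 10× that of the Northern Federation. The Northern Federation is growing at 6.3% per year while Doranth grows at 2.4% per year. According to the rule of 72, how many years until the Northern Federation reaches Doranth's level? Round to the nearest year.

the Northern Federation gains on Doranth at 6.3% − 2.4% = 3.9 points a year.
At that relative rate the gap halves every 72/3.9 ≈ 18.46 years.
A 10× gap takes log₂(10) ≈ 3.32 halvings to close: 3.32 × 18.46 ≈ 61 years.

approximately 61 years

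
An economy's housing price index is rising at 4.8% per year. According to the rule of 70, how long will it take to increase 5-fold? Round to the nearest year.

34 years

One doubling takes 70/4.8 = 14.58 years.
5× is log₂ 5 ≈ 2.32 doublings, so ≈ 2.32 × 14.58 = 34 years.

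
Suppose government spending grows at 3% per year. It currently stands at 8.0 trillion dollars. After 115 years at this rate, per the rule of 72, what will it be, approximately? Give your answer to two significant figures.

220 trillion dollars

Doubling time ≈ 72/3 = 24.00 years.
115 years is 115/24.00 ≈ 4.79 doublings, a factor of 2^4.79 ≈ 27.67.
8.0 × 27.67 ≈ 220 trillion dollars.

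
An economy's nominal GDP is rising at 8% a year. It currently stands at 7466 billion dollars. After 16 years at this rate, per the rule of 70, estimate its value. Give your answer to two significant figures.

roughly 27000 billion dollars

Doubling time ≈ 70/8 = 8.75 years.
16 years is 16/8.75 ≈ 1.83 doublings, a factor of 2^1.83 ≈ 3.56.
7466 × 3.56 ≈ 27000 billion dollars.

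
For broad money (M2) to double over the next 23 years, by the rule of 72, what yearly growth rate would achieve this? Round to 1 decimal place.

72 / 23 ≈ 3.13, so about 3.1% per year.

roughly 3.1%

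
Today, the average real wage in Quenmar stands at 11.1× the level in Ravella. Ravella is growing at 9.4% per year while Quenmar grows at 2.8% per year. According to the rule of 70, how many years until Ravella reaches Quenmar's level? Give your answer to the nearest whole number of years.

roughly 37 years

Ravella gains on Quenmar at 9.4% − 2.8% = 6.6 points a year.
At that relative rate the gap halves every 70/6.6 ≈ 10.61 years.
An 11.1× gap takes log₂(11.1) ≈ 3.47 halvings to close: 3.47 × 10.61 ≈ 37 years.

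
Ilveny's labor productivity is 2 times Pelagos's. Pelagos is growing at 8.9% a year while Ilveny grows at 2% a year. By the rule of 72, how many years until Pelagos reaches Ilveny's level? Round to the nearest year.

Pelagos gains on Ilveny at 8.9% − 2% = 6.9 points a year.
At that relative rate the gap halves every 72/6.9 ≈ 10.43 years.
A 2 times gap closes after 1 halving: 1 × 10.43 ≈ 10 years.

approximately 10 years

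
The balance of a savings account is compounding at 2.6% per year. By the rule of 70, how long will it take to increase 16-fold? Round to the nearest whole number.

about 108 years

One doubling takes 70/2.6 = 26.92 years.
16 = 2^4, so 4 doublings → 108 years.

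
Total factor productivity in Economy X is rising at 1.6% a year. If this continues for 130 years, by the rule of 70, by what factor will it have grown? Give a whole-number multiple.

around 8 times

70/1.6 ≈ 43.75 years per doubling.
130 years fits 3 doublings: 2^3 = 8.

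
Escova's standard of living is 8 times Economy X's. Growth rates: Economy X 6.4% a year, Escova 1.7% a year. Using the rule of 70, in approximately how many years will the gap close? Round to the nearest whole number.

What matters is the difference: 4.7 pp.
Rule of 70 on the gap: the ratio halves every 70/4.7 ≈ 14.89 years.
An 8 times gap closes after 3 halvings: 3 × 14.89 ≈ 45 years.

about 45 years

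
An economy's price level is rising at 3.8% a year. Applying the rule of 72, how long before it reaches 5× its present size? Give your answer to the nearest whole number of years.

≈ 44 years

One doubling takes 72/3.8 = 18.95 years.
5× is log₂ 5 ≈ 2.32 doublings, so ≈ 2.32 × 18.95 = 44 years.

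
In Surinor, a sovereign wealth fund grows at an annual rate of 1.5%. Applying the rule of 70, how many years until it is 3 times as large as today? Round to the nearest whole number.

about 74 years

At 1.5% it doubles every 70/1.5 ≈ 46.67 years.
Reaching 3× takes log₂(3) ≈ 1.58 doublings.
1.58 × 46.67 ≈ 74 years.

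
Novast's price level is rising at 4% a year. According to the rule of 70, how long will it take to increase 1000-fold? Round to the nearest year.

At 4% it doubles every 70/4 ≈ 17.50 years.
Reaching 1000× takes log₂(1000) ≈ 9.97 doublings.
9.97 × 17.50 ≈ 174 years.

about 174 years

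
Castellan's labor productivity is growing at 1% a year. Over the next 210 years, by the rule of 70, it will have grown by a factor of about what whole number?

approximately 8 times

70/1 ≈ 70.00 years per doubling.
210 years fits 3 doublings: 2^3 = 8.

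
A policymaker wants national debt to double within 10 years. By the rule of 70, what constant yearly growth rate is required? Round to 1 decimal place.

approximately 7.0%

70 / 10 ≈ 7.00, so about 7.0% per year.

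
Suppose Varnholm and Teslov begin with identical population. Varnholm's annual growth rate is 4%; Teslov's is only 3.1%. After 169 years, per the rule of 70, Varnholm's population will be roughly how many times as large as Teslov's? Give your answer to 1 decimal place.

Varnholm pulls ahead at 0.9 pp per year, so the ratio doubles every 70/0.9 ≈ 77.78 years.
In 169 years that's 2.17 doublings: 2^2.17 ≈ 4.5.

approximately 4.5 times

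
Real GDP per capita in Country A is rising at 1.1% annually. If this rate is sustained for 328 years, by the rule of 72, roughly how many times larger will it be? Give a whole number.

32 times

Doubling time ≈ 72/1.1 = 65.45 years.
328/65.45 ≈ 5 doublings, so about 2^5 = 32×.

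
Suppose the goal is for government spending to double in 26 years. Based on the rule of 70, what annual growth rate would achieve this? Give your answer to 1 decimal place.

2.7% a year

70 / 26 ≈ 2.69, so about 2.7% a year.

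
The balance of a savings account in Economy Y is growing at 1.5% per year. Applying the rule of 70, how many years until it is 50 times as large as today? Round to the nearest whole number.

At 1.5% it doubles every 70/1.5 ≈ 46.67 years.
50× is log₂ 50 ≈ 5.64 doublings, so ≈ 5.64 × 46.67 = 263 years.

about 263 years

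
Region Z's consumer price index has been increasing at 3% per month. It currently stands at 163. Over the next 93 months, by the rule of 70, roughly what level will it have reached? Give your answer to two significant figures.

Doubling time ≈ 70/3 = 23.33 months.
93 months is 93/23.33 ≈ 3.99 doublings, a factor of 2^3.99 ≈ 15.89.
163 × 15.89 ≈ 2600.

≈ 2600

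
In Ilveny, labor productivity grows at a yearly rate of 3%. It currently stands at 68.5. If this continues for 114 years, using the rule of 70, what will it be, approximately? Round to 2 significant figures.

Doubling time ≈ 70/3 = 23.33 years.
114 years is 114/23.33 ≈ 4.89 doublings, a factor of 2^4.89 ≈ 29.65.
68.5 × 29.65 ≈ 2000.

about 2000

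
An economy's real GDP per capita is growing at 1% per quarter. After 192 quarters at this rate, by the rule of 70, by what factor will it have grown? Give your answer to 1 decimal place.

6.7 times

Doubling time ≈ 70/1 = 70.00 quarters.
192 quarters / 70.00 ≈ 2.74 doublings → factor 2^2.74 ≈ 6.7.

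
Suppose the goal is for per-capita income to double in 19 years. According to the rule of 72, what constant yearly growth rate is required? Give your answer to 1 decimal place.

72 / 19 ≈ 3.79, so about 3.8% per year.

about 3.8%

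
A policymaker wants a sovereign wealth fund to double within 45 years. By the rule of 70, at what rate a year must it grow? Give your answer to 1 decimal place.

about 1.6%

70 / 45 ≈ 1.56, so about 1.6% a year.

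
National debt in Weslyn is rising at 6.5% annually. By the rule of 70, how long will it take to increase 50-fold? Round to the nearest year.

Doubling time ≈ 70/6.5 = 10.77 years.
50× is log₂ 50 ≈ 5.64 doublings, so ≈ 5.64 × 10.77 = 61 years.

around 61 years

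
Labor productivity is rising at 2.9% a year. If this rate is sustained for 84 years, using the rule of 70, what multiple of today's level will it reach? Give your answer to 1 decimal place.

Doubles every ≈ 24.14 years (70/2.9).
84 years is 3.48 doublings; 2^3.48 ≈ 11.2×.

11.2 times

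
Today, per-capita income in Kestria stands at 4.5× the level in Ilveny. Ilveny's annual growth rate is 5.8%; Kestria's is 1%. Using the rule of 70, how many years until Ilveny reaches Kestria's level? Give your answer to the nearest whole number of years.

What matters is the difference: 4.8 pp.
Rule of 70 on the gap: the ratio halves every 70/4.8 ≈ 14.58 years.
A 4.5× gap takes log₂(4.5) ≈ 2.17 halvings to close: 2.17 × 14.58 ≈ 32 years.

32 years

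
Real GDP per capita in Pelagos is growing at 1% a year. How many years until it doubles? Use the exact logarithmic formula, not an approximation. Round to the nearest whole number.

70 years

t = ln(2) / ln(1 + 0.01) = 0.6931 / 0.009950 ≈ 69.66.
≈ 70 years.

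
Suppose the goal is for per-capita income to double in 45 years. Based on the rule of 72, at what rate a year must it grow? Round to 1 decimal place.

1.6% a year

72 / 45 ≈ 1.60, so about 1.6% a year.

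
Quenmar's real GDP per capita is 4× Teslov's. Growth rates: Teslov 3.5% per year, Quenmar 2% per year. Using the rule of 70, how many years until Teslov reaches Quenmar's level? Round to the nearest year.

≈ 93 years

The growth-rate gap is 3.5% − 2% = 1.5 percentage points.
So the ratio between them halves every 70/1.5 ≈ 46.67 years.
A 4× gap closes after 2 halvings: 2 × 46.67 ≈ 93 years.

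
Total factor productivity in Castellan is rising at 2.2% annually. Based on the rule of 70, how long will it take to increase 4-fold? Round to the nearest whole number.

64 years

One doubling takes 70/2.2 = 31.82 years.
4 = 2^2, so 2 doublings → 64 years.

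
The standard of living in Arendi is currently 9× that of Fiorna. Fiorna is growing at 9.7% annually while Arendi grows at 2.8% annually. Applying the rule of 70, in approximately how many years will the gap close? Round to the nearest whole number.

approximately 32 years

The growth-rate gap is 9.7% − 2.8% = 6.9 percentage points.
So the ratio between them halves every 70/6.9 ≈ 10.14 years.
A 9× gap takes log₂(9) ≈ 3.17 halvings to close: 3.17 × 10.14 ≈ 32 years.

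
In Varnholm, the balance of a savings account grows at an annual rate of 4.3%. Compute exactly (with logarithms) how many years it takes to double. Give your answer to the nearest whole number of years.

t = ln(2) / ln(1 + 0.043) = 0.6931 / 0.042101 ≈ 16.46.
≈ 16 years.

16 years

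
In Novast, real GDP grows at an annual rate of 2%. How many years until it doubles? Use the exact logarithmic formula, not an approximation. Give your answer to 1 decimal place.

t = ln(2) / ln(1 + 0.02) = 0.6931 / 0.019803 ≈ 35.00.

35.0 years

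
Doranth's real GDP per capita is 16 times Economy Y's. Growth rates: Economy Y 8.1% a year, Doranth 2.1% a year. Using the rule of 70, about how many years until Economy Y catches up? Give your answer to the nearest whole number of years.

What matters is the difference: 6 pp.
Rule of 70 on the gap: the ratio halves every 70/6 ≈ 11.67 years.
A 16 times gap closes after 4 halvings: 4 × 11.67 ≈ 47 years.

roughly 47 years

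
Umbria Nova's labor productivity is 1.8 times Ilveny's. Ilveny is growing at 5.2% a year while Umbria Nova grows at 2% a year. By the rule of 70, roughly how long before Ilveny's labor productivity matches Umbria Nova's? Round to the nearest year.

Ilveny gains on Umbria Nova at 5.2% − 2% = 3.2 points a year.
At that relative rate the gap halves every 70/3.2 ≈ 21.88 years.
A 1.8 times gap takes log₂(1.8) ≈ 0.85 halvings to close: 0.85 × 21.88 ≈ 19 years.

19 years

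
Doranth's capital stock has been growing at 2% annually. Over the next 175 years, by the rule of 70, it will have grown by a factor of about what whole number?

At 2% one doubling takes ≈ 35.00 years; 175 years is 5 of them, so ×32.

≈ 32 times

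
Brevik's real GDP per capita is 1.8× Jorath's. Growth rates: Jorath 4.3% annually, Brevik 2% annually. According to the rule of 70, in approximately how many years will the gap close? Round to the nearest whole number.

approximately 26 years

What matters is the difference: 2.3 pp.
Rule of 70 on the gap: the ratio halves every 70/2.3 ≈ 30.43 years.
A 1.8× gap takes log₂(1.8) ≈ 0.85 halvings to close: 0.85 × 30.43 ≈ 26 years.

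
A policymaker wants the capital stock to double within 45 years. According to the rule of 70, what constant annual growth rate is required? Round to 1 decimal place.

≈ 1.6%

70 / 45 ≈ 1.56, so about 1.6% annually.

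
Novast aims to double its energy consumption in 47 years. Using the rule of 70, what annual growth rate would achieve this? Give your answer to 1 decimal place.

around 1.5%

70 / 47 ≈ 1.49, so about 1.5% annually.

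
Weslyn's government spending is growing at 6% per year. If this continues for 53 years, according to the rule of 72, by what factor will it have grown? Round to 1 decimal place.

Doubling time ≈ 72/6 = 12.00 years.
53 years / 12.00 ≈ 4.42 doublings → factor 2^4.42 ≈ 21.4.

around 21.4 times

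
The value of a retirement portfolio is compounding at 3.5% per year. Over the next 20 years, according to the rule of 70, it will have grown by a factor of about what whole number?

2 times

Doubling time ≈ 70/3.5 = 20.00 years.
20/20.00 ≈ 1 doubling, so about 2^1 = 2×.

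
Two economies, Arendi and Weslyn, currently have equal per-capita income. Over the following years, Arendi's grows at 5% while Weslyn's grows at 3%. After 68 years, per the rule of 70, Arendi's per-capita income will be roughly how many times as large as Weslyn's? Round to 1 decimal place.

around 3.8 times

Rate gap = 5% − 3% = 2 points.
The ratio doubles every 70/2 ≈ 35.00 years.
68/35.00 ≈ 1.94 doublings → ratio ≈ 2^1.94 ≈ 3.8.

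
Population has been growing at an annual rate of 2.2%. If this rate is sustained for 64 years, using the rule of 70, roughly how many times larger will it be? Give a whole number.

approximately 4 times

Doubling time ≈ 70/2.2 = 31.82 years.
64/31.82 ≈ 2 doublings, so about 2^2 = 4×.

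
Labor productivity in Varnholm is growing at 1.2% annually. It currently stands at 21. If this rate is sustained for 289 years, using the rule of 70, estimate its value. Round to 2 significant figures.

It doubles every 70/1.2 ≈ 58.33 years, so 289 years is 4.95 doublings.
2^4.95 ≈ 30.91; 21 × 30.91 ≈ 650.

around 650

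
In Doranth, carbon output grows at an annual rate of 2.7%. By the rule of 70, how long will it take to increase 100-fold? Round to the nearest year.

approximately 172 years

At 2.7% it doubles every 70/2.7 ≈ 25.93 years.
Reaching 100× takes log₂(100) ≈ 6.64 doublings.
6.64 × 25.93 ≈ 172 years.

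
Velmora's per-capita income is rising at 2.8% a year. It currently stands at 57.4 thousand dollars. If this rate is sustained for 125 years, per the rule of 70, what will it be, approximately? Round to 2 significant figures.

≈ 1800 thousand dollars

It doubles every 70/2.8 ≈ 25.00 years, so 125 years is 5.00 doublings.
2^5.00 ≈ 32.00; 57.4 × 32.00 ≈ 1800 thousand dollars.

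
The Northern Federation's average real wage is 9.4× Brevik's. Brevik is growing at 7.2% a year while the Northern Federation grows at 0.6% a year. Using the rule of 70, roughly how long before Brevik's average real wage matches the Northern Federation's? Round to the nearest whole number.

Brevik gains on the Northern Federation at 7.2% − 0.6% = 6.6 points a year.
At that relative rate the gap halves every 70/6.6 ≈ 10.61 years.
A 9.4× gap takes log₂(9.4) ≈ 3.23 halvings to close: 3.23 × 10.61 ≈ 34 years.

≈ 34 years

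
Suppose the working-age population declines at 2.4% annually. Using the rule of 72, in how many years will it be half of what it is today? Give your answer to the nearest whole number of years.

roughly 30 years

Falling at 2.4%, it halves about every 72/2.4 = 30.00 years.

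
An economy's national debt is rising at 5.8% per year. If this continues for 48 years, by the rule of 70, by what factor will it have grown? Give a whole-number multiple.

Doubling time ≈ 70/5.8 = 12.07 years.
48/12.07 ≈ 4 doublings, so about 2^4 = 16×.

roughly 16 times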